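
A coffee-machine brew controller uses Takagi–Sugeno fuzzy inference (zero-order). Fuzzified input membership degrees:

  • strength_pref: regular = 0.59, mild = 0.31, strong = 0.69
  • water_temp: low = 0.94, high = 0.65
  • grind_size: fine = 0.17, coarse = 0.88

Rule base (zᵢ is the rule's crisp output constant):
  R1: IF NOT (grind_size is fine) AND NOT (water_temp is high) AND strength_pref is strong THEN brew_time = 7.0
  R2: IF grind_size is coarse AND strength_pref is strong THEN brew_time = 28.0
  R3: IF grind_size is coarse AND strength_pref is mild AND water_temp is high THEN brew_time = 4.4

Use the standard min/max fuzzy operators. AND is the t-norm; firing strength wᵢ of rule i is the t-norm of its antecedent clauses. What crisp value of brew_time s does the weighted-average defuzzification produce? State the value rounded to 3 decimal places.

R1 (z=7.0): ¬fine=1−0.17=0.83, ¬high=1−0.65=0.35, strong=0.69; AND[min(a, b)] → w = 0.35
R2 (z=28.0): coarse=0.88, strong=0.69; AND[min(a, b)] → w = 0.69
R3 (z=4.4): coarse=0.88, mild=0.31, high=0.65; AND[min(a, b)] → w = 0.31
Weighted average = (0.35·7.0 + 0.69·28.0 + 0.31·4.4) / (0.35 + 0.69 + 0.31)
  = 23.1340 / 1.3500 = 17.136

17.136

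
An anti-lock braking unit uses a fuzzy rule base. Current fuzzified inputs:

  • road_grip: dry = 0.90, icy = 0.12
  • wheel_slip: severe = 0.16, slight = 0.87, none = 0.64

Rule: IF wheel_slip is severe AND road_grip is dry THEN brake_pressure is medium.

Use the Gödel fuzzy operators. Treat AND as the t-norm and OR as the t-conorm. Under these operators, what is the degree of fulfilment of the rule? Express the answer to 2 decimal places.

0.16

firing strength: severe=0.16, dry=0.90; AND[min(a, b)] → w = 0.16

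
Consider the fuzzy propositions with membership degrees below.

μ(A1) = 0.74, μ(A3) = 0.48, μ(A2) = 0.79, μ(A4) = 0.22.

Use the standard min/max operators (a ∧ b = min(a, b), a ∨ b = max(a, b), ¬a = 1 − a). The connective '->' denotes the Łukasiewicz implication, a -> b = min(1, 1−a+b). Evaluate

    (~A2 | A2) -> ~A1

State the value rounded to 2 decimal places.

0.47

~A2 = 1 − 0.79 = 0.21
~A2 | A2 = max(a, b) on (0.21, 0.79) = 0.79
~A1 = 1 − 0.74 = 0.26
(~A2 | A2) -> ~A1  [Łukasiewicz: min(1, 1−a+b)] with a=0.79, b=0.26 → 0.47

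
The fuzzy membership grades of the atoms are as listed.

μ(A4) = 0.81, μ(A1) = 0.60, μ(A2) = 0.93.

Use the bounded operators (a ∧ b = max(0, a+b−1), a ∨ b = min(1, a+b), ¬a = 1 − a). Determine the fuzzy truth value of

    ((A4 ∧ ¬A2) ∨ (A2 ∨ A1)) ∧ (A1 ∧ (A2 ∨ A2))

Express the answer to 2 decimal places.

¬A2 = 1 − 0.93 = 0.07
A4 ∧ ¬A2 = max(0, a+b−1) on (0.81, 0.07) = 0.00
A2 ∨ A1 = min(1, a+b) on (0.93, 0.60) = 1.00
(A4 ∧ ¬A2) ∨ (A2 ∨ A1) = min(1, a+b) on (0.00, 1.00) = 1.00
A2 ∨ A2 = min(1, a+b) on (0.93, 0.93) = 1.00
A1 ∧ (A2 ∨ A2) = max(0, a+b−1) on (0.60, 1.00) = 0.60
((A4 ∧ ¬A2) ∨ (A2 ∨ A1)) ∧ (A1 ∧ (A2 ∨ A2)) = max(0, a+b−1) on (1.00, 0.60) = 0.60

0.60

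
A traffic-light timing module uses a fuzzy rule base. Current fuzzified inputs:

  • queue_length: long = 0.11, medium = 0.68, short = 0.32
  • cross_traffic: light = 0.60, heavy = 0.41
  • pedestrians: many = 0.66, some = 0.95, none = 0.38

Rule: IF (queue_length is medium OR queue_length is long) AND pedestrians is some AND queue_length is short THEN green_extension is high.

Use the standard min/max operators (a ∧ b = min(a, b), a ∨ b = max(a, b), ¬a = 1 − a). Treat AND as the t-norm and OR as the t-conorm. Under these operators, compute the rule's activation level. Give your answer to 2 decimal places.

0.32

firing strength: (medium=0.68 OR long=0.11) = 0.68; AND[min(a, b)] with some=0.95, short=0.32 → w = 0.32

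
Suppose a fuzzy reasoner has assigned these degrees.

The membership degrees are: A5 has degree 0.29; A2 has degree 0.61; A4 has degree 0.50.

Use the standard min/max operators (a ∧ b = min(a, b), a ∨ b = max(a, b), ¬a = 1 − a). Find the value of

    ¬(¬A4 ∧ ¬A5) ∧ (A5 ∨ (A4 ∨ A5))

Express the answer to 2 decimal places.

¬A4 = 1 − 0.50 = 0.50
¬A5 = 1 − 0.29 = 0.71
¬A4 ∧ ¬A5 = min(a, b) on (0.50, 0.71) = 0.50
¬(¬A4 ∧ ¬A5) = 1 − 0.50 = 0.50
A4 ∨ A5 = max(a, b) on (0.50, 0.29) = 0.50
A5 ∨ (A4 ∨ A5) = max(a, b) on (0.29, 0.50) = 0.50
¬(¬A4 ∧ ¬A5) ∧ (A5 ∨ (A4 ∨ A5)) = min(a, b) on (0.50, 0.50) = 0.50

0.50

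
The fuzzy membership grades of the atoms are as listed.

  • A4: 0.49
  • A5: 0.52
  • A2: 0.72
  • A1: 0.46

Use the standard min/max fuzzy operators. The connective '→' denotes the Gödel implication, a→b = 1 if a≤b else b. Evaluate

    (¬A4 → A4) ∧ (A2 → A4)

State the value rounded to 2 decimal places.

¬A4 = 1 − 0.49 = 0.51
¬A4 → A4  [Gödel: 1 if a≤b else b] with a=0.51, b=0.49 → 0.49
A2 → A4  [Gödel: 1 if a≤b else b] with a=0.72, b=0.49 → 0.49
(¬A4 → A4) ∧ (A2 → A4) = min(a, b) on (0.49, 0.49) = 0.49

0.49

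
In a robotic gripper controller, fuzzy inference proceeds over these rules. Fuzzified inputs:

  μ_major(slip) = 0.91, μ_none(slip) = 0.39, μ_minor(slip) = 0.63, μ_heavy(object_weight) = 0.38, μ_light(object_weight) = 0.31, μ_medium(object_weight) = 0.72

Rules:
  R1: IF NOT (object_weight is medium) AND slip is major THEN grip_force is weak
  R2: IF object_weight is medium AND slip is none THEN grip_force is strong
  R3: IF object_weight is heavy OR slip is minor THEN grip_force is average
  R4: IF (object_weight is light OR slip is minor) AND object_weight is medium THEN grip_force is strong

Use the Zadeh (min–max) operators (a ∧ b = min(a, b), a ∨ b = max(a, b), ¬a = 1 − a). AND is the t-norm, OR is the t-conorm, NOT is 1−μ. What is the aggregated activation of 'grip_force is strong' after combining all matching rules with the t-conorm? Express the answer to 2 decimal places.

R1: ¬medium=1−0.72=0.28, major=0.91; AND[min(a, b)] → w = 0.28
R2: medium=0.72, none=0.39; AND[min(a, b)] → w = 0.39
R3: heavy=0.38, minor=0.63; OR[max(a, b)] → w = 0.63
R4: (light=0.31 OR minor=0.63) = 0.63; AND[min(a, b)] with medium=0.72 → w = 0.63
Rules with consequent 'strong': {R2, R4} → strengths 0.39, 0.63
Aggregate via t-conorm [max(a, b)]: 0.63

0.63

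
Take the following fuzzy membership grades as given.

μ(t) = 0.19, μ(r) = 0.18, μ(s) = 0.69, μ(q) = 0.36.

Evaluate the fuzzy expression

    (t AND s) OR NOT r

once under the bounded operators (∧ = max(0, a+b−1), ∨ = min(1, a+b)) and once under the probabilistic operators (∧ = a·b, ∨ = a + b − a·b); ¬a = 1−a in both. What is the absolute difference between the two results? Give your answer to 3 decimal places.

0.024

Under bounded:
  t AND s = max(0, a+b−1) on (0.19, 0.69) = 0.00
  NOT r = 1 − 0.18 = 0.82
  (t AND s) OR NOT r = min(1, a+b) on (0.00, 0.82) = 0.82
  → value = 0.8200
Under probabilistic:
  t AND s = a·b on (0.1900, 0.6900) = 0.1311
  NOT r = 1 − 0.1800 = 0.8200
  (t AND s) OR NOT r = a + b − a·b on (0.1311, 0.8200) = 0.8436
  → value = 0.8436
|0.8200 − 0.8436| = 0.024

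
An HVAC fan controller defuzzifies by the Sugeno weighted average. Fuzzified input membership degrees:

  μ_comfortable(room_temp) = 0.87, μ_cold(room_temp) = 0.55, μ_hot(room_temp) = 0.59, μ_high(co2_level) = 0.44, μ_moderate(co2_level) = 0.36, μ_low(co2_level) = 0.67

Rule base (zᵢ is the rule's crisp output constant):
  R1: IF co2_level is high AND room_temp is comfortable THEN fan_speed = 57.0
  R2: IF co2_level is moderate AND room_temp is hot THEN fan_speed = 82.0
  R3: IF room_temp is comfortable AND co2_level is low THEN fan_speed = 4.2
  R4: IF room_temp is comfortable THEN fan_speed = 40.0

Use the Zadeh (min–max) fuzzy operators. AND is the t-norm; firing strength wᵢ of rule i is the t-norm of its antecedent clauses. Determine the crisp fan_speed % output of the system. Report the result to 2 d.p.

R1 (z=57.0): high=0.44, comfortable=0.87; AND[min(a, b)] → w = 0.44
R2 (z=82.0): moderate=0.36, hot=0.59; AND[min(a, b)] → w = 0.36
R3 (z=4.2): comfortable=0.87, low=0.67; AND[min(a, b)] → w = 0.67
R4 (z=40.0): comfortable=0.87 → w = 0.87
Weighted average = (0.44·57.0 + 0.36·82.0 + 0.67·4.2 + 0.87·40.0) / (0.44 + 0.36 + 0.67 + 0.87)
  = 92.2140 / 2.3400 = 39.41

39.41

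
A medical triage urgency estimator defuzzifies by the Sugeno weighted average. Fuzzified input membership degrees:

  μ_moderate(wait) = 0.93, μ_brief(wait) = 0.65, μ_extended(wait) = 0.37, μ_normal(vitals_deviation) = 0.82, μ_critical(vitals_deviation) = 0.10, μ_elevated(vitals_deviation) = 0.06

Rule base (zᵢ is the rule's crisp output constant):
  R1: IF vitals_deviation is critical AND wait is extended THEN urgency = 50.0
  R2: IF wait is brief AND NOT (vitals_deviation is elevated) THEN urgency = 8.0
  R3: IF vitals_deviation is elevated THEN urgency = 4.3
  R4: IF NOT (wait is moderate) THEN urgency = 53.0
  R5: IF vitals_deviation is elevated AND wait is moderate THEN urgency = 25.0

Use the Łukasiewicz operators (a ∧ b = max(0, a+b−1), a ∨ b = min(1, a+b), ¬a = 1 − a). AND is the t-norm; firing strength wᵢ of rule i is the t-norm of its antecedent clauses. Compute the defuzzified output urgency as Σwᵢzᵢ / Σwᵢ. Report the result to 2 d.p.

12.07

R1 (z=50.0): critical=0.10, extended=0.37; AND[max(0, a+b−1)] → w = 0.00
R2 (z=8.0): brief=0.65, ¬elevated=1−0.06=0.94; AND[max(0, a+b−1)] → w = 0.59
R3 (z=4.3): elevated=0.06 → w = 0.06
R4 (z=53.0): ¬moderate=1−0.93=0.07 → w = 0.07
R5 (z=25.0): elevated=0.06, moderate=0.93; AND[max(0, a+b−1)] → w = 0.00
Weighted average = (0.00·50.0 + 0.59·8.0 + 0.06·4.3 + 0.07·53.0 + 0.00·25.0) / (0.00 + 0.59 + 0.06 + 0.07 + 0.00)
  = 8.6880 / 0.7200 = 12.07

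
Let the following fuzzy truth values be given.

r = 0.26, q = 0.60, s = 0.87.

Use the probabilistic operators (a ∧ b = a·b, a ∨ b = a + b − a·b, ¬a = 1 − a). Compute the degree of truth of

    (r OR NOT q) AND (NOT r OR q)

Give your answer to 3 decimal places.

0.498

NOT q = 1 − 0.6000 = 0.4000
r OR NOT q = a + b − a·b on (0.2600, 0.4000) = 0.5560
NOT r = 1 − 0.2600 = 0.7400
NOT r OR q = a + b − a·b on (0.7400, 0.6000) = 0.8960
(r OR NOT q) AND (NOT r OR q) = a·b on (0.5560, 0.8960) = 0.4982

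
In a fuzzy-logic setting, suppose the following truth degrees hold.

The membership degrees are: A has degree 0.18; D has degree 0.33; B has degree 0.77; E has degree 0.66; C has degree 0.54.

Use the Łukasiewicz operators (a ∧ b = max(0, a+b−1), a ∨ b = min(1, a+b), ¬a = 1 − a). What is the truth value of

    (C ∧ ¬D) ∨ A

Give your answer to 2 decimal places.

¬D = 1 − 0.33 = 0.67
C ∧ ¬D = max(0, a+b−1) on (0.54, 0.67) = 0.21
(C ∧ ¬D) ∨ A = min(1, a+b) on (0.21, 0.18) = 0.39

0.39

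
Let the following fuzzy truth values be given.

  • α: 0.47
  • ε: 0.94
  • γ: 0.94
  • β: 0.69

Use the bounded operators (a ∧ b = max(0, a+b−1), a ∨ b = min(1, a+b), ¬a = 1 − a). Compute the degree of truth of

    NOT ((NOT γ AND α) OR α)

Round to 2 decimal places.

0.53

NOT γ = 1 − 0.94 = 0.06
NOT γ AND α = max(0, a+b−1) on (0.06, 0.47) = 0.00
(NOT γ AND α) OR α = min(1, a+b) on (0.00, 0.47) = 0.47
NOT ((NOT γ AND α) OR α) = 1 − 0.47 = 0.53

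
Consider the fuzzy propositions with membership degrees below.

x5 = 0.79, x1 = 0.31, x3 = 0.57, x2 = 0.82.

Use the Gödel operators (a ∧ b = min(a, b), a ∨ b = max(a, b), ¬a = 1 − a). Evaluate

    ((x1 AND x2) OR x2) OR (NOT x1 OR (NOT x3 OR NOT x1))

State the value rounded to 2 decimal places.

0.82

x1 AND x2 = min(a, b) on (0.31, 0.82) = 0.31
(x1 AND x2) OR x2 = max(a, b) on (0.31, 0.82) = 0.82
NOT x1 = 1 − 0.31 = 0.69
NOT x3 = 1 − 0.57 = 0.43
NOT x1 = 1 − 0.31 = 0.69
NOT x3 OR NOT x1 = max(a, b) on (0.43, 0.69) = 0.69
NOT x1 OR (NOT x3 OR NOT x1) = max(a, b) on (0.69, 0.69) = 0.69
((x1 AND x2) OR x2) OR (NOT x1 OR (NOT x3 OR NOT x1)) = max(a, b) on (0.82, 0.69) = 0.82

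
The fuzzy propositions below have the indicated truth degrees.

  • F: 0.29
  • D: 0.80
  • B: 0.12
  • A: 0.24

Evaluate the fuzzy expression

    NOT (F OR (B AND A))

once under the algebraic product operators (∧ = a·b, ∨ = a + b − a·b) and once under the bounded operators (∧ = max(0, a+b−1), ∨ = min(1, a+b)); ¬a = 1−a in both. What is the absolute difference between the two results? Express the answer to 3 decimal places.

0.020

Under algebraic product:
  B AND A = a·b on (0.1200, 0.2400) = 0.0288
  F OR (B AND A) = a + b − a·b on (0.2900, 0.0288) = 0.3104
  NOT (F OR (B AND A)) = 1 − 0.3104 = 0.6896
  → value = 0.6896
Under bounded:
  B AND A = max(0, a+b−1) on (0.12, 0.24) = 0.00
  F OR (B AND A) = min(1, a+b) on (0.29, 0.00) = 0.29
  NOT (F OR (B AND A)) = 1 − 0.29 = 0.71
  → value = 0.7100
|0.6896 − 0.7100| = 0.020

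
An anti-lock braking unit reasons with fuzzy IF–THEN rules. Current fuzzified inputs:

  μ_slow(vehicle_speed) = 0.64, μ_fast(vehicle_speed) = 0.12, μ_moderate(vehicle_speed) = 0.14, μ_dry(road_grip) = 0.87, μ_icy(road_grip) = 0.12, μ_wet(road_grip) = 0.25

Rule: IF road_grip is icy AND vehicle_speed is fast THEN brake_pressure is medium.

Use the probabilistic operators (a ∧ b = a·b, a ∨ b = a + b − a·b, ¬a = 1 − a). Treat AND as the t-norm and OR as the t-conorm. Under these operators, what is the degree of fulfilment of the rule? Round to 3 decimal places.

0.014

firing strength: icy=0.12, fast=0.12; AND[a·b] → w = 0.0144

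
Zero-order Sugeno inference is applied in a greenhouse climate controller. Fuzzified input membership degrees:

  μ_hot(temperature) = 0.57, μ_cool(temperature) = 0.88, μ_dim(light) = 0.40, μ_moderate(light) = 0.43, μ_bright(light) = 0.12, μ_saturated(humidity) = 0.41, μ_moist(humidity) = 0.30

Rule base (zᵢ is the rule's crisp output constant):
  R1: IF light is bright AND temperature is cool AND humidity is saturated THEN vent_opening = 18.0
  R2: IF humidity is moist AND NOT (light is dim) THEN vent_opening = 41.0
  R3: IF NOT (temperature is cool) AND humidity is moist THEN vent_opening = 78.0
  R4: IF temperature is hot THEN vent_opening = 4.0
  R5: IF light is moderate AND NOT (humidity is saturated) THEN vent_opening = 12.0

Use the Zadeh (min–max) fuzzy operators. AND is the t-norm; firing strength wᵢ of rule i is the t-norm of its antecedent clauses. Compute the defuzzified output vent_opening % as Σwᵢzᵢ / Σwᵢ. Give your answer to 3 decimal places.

20.299

R1 (z=18.0): bright=0.12, cool=0.88, saturated=0.41; AND[min(a, b)] → w = 0.12
R2 (z=41.0): moist=0.30, ¬dim=1−0.40=0.60; AND[min(a, b)] → w = 0.30
R3 (z=78.0): ¬cool=1−0.88=0.12, moist=0.30; AND[min(a, b)] → w = 0.12
R4 (z=4.0): hot=0.57 → w = 0.57
R5 (z=12.0): moderate=0.43, ¬saturated=1−0.41=0.59; AND[min(a, b)] → w = 0.43
Weighted average = (0.12·18.0 + 0.30·41.0 + 0.12·78.0 + 0.57·4.0 + 0.43·12.0) / (0.12 + 0.30 + 0.12 + 0.57 + 0.43)
  = 31.2600 / 1.5400 = 20.299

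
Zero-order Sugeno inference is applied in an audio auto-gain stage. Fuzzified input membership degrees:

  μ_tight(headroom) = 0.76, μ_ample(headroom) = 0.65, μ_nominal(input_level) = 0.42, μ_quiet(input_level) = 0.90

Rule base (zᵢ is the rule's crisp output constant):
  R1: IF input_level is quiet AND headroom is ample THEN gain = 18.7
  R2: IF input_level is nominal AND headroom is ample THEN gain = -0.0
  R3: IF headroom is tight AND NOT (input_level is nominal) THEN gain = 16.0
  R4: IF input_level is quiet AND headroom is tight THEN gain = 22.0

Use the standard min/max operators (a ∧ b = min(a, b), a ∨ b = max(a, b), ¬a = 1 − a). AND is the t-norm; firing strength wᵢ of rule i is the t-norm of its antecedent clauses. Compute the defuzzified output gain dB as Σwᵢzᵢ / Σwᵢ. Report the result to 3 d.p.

R1 (z=18.7): quiet=0.90, ample=0.65; AND[min(a, b)] → w = 0.65
R2 (z=-0.0): nominal=0.42, ample=0.65; AND[min(a, b)] → w = 0.42
R3 (z=16.0): tight=0.76, ¬nominal=1−0.42=0.58; AND[min(a, b)] → w = 0.58
R4 (z=22.0): quiet=0.90, tight=0.76; AND[min(a, b)] → w = 0.76
Weighted average = (0.65·18.7 + 0.42·-0.0 + 0.58·16.0 + 0.76·22.0) / (0.65 + 0.42 + 0.58 + 0.76)
  = 38.1550 / 2.4100 = 15.832

15.832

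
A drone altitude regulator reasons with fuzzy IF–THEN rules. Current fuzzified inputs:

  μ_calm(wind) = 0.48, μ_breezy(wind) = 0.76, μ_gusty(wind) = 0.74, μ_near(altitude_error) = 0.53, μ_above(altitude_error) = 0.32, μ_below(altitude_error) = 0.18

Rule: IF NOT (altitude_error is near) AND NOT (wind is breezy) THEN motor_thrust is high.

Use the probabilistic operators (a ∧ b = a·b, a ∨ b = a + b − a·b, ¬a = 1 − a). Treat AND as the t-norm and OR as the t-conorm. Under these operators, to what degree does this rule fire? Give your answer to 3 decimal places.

0.113

firing strength: ¬near=1−0.53=0.47, ¬breezy=1−0.76=0.24; AND[a·b] → w = 0.1128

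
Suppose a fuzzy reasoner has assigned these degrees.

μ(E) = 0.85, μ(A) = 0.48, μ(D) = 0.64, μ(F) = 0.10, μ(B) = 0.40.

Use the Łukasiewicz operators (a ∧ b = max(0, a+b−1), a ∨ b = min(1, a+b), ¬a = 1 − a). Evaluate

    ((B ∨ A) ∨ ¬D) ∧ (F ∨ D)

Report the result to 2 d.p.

B ∨ A = min(1, a+b) on (0.40, 0.48) = 0.88
¬D = 1 − 0.64 = 0.36
(B ∨ A) ∨ ¬D = min(1, a+b) on (0.88, 0.36) = 1.00
F ∨ D = min(1, a+b) on (0.10, 0.64) = 0.74
((B ∨ A) ∨ ¬D) ∧ (F ∨ D) = max(0, a+b−1) on (1.00, 0.74) = 0.74

0.74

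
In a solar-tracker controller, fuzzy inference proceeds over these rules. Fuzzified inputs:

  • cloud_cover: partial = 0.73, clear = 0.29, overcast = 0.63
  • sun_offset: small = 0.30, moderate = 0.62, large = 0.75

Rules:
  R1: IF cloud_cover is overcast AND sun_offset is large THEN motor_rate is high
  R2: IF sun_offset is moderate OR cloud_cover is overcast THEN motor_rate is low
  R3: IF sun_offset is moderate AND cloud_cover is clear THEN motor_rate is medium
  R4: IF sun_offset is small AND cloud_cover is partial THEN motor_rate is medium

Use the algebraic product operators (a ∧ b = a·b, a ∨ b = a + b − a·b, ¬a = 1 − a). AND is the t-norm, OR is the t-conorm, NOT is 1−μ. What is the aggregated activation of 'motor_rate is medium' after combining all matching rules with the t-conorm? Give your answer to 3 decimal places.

R1: overcast=0.63, large=0.75; AND[a·b] → w = 0.4725
R2: moderate=0.62, overcast=0.63; OR[a + b − a·b] → w = 0.8594
R3: moderate=0.62, clear=0.29; AND[a·b] → w = 0.1798
R4: small=0.30, partial=0.73; AND[a·b] → w = 0.2190
Rules with consequent 'medium': {R3, R4} → strengths 0.1798, 0.2190
Aggregate via t-conorm [a + b − a·b]: 0.3594

0.359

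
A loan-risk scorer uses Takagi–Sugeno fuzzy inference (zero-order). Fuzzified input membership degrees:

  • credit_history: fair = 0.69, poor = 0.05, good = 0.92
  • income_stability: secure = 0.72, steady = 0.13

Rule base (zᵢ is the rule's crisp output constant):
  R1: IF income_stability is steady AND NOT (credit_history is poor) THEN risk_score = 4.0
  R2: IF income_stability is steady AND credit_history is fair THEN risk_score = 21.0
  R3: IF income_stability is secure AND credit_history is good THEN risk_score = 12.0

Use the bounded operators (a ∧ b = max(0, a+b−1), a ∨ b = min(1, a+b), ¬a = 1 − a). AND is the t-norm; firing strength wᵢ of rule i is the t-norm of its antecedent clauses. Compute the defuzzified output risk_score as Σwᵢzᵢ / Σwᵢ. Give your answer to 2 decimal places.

R1 (z=4.0): steady=0.13, ¬poor=1−0.05=0.95; AND[max(0, a+b−1)] → w = 0.08
R2 (z=21.0): steady=0.13, fair=0.69; AND[max(0, a+b−1)] → w = 0.00
R3 (z=12.0): secure=0.72, good=0.92; AND[max(0, a+b−1)] → w = 0.64
Weighted average = (0.08·4.0 + 0.00·21.0 + 0.64·12.0) / (0.08 + 0.00 + 0.64)
  = 8.0000 / 0.7200 = 11.11

11.11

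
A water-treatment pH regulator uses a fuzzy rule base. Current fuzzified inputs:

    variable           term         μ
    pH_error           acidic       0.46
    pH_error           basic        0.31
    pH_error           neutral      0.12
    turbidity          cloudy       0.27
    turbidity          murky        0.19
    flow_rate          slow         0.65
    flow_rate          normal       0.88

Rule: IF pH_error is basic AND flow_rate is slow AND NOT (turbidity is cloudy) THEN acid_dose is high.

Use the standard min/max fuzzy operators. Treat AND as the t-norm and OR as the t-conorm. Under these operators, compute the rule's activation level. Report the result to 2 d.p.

firing strength: basic=0.31, slow=0.65, ¬cloudy=1−0.27=0.73; AND[min(a, b)] → w = 0.31

0.31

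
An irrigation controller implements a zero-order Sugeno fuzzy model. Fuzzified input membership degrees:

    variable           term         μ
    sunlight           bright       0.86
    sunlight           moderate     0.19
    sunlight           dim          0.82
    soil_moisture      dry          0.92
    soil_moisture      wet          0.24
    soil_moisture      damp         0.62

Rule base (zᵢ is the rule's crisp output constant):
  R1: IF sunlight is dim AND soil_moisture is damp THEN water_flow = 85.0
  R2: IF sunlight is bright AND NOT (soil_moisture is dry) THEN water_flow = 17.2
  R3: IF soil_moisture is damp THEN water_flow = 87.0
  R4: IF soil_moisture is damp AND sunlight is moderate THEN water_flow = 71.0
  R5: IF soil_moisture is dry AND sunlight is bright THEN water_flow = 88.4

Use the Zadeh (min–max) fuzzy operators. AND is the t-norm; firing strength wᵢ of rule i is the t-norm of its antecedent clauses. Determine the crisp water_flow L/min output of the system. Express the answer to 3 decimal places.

R1 (z=85.0): dim=0.82, damp=0.62; AND[min(a, b)] → w = 0.62
R2 (z=17.2): bright=0.86, ¬dry=1−0.92=0.08; AND[min(a, b)] → w = 0.08
R3 (z=87.0): damp=0.62 → w = 0.62
R4 (z=71.0): damp=0.62, moderate=0.19; AND[min(a, b)] → w = 0.19
R5 (z=88.4): dry=0.92, bright=0.86; AND[min(a, b)] → w = 0.86
Weighted average = (0.62·85.0 + 0.08·17.2 + 0.62·87.0 + 0.19·71.0 + 0.86·88.4) / (0.62 + 0.08 + 0.62 + 0.19 + 0.86)
  = 197.5300 / 2.3700 = 83.346

83.346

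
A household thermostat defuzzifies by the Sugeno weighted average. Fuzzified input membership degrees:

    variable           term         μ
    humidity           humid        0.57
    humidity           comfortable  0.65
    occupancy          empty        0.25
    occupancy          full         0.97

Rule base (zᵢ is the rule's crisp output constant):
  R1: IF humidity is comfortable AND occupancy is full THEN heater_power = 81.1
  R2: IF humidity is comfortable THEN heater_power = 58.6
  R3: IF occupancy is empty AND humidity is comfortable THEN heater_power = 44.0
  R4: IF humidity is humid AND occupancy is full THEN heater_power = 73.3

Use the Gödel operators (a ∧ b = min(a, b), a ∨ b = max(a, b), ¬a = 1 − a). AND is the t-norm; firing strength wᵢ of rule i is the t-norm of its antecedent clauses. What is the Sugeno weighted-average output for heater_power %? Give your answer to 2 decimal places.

R1 (z=81.1): comfortable=0.65, full=0.97; AND[min(a, b)] → w = 0.65
R2 (z=58.6): comfortable=0.65 → w = 0.65
R3 (z=44.0): empty=0.25, comfortable=0.65; AND[min(a, b)] → w = 0.25
R4 (z=73.3): humid=0.57, full=0.97; AND[min(a, b)] → w = 0.57
Weighted average = (0.65·81.1 + 0.65·58.6 + 0.25·44.0 + 0.57·73.3) / (0.65 + 0.65 + 0.25 + 0.57)
  = 143.5860 / 2.1200 = 67.73

67.73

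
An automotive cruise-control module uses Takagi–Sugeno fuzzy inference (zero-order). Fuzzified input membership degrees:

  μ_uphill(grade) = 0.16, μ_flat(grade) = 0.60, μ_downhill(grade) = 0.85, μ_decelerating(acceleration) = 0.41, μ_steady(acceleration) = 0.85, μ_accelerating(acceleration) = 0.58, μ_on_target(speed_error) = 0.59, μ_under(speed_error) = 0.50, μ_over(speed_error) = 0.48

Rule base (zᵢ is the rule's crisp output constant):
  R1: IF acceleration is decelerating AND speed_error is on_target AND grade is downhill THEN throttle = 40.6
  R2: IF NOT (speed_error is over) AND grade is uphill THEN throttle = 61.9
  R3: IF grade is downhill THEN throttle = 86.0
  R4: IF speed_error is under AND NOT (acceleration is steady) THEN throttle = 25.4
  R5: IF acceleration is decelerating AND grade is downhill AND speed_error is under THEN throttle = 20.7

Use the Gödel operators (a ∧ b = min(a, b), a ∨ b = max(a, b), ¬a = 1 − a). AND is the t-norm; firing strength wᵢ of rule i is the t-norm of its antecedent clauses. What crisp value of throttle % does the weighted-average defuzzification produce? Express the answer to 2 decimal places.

56.54

R1 (z=40.6): decelerating=0.41, on_target=0.59, downhill=0.85; AND[min(a, b)] → w = 0.41
R2 (z=61.9): ¬over=1−0.48=0.52, uphill=0.16; AND[min(a, b)] → w = 0.16
R3 (z=86.0): downhill=0.85 → w = 0.85
R4 (z=25.4): under=0.50, ¬steady=1−0.85=0.15; AND[min(a, b)] → w = 0.15
R5 (z=20.7): decelerating=0.41, downhill=0.85, under=0.50; AND[min(a, b)] → w = 0.41
Weighted average = (0.41·40.6 + 0.16·61.9 + 0.85·86.0 + 0.15·25.4 + 0.41·20.7) / (0.41 + 0.16 + 0.85 + 0.15 + 0.41)
  = 111.9470 / 1.9800 = 56.54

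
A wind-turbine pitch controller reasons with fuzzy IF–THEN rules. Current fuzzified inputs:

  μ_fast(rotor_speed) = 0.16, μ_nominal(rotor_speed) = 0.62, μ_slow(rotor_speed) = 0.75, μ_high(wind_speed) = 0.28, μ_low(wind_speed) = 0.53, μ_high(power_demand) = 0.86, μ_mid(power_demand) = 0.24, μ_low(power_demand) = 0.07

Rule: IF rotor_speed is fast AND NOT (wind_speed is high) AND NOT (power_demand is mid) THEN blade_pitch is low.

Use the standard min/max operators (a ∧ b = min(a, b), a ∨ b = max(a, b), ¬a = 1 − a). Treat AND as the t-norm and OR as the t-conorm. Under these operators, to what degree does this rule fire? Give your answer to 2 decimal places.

firing strength: fast=0.16, ¬high=1−0.28=0.72, ¬mid=1−0.24=0.76; AND[min(a, b)] → w = 0.16

0.16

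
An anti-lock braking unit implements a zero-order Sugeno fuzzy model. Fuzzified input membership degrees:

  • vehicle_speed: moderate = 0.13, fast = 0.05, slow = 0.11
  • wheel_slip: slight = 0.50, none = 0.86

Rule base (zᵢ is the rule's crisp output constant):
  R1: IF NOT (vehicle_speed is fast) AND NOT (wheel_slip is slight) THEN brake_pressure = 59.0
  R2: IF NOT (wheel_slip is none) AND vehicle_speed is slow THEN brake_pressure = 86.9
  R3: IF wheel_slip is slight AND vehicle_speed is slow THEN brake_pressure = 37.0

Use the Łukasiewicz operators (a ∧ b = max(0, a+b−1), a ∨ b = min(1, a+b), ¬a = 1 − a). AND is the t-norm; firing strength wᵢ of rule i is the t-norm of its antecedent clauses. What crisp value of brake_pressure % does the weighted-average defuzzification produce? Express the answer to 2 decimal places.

R1 (z=59.0): ¬fast=1−0.05=0.95, ¬slight=1−0.50=0.50; AND[max(0, a+b−1)] → w = 0.45
R2 (z=86.9): ¬none=1−0.86=0.14, slow=0.11; AND[max(0, a+b−1)] → w = 0.00
R3 (z=37.0): slight=0.50, slow=0.11; AND[max(0, a+b−1)] → w = 0.00
Weighted average = (0.45·59.0 + 0.00·86.9 + 0.00·37.0) / (0.45 + 0.00 + 0.00)
  = 26.5500 / 0.4500 = 59.00

59.00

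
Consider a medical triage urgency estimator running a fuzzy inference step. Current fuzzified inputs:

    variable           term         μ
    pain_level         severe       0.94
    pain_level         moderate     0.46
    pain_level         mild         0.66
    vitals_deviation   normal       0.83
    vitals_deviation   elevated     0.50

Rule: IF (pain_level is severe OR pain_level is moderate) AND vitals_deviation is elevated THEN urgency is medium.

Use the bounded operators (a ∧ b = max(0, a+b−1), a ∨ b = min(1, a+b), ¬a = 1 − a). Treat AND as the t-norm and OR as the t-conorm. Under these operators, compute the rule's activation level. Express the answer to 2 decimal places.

0.50

firing strength: (severe=0.94 OR moderate=0.46) = 1.00; AND[max(0, a+b−1)] with elevated=0.50 → w = 0.50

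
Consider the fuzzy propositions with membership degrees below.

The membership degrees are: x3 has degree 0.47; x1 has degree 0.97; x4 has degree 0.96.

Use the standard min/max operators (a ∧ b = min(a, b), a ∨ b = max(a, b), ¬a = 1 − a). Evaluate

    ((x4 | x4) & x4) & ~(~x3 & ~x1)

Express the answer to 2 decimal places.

0.96

x4 | x4 = max(a, b) on (0.96, 0.96) = 0.96
(x4 | x4) & x4 = min(a, b) on (0.96, 0.96) = 0.96
~x3 = 1 − 0.47 = 0.53
~x1 = 1 − 0.97 = 0.03
~x3 & ~x1 = min(a, b) on (0.53, 0.03) = 0.03
~(~x3 & ~x1) = 1 − 0.03 = 0.97
((x4 | x4) & x4) & ~(~x3 & ~x1) = min(a, b) on (0.96, 0.97) = 0.96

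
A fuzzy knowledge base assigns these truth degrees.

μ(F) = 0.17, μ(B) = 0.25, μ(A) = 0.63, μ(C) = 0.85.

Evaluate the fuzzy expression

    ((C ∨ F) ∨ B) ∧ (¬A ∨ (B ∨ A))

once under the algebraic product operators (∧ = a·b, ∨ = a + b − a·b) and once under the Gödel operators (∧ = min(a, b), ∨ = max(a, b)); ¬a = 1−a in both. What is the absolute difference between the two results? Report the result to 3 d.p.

0.118

Under algebraic product:
  C ∨ F = a + b − a·b on (0.8500, 0.1700) = 0.8755
  (C ∨ F) ∨ B = a + b − a·b on (0.8755, 0.2500) = 0.9066
  ¬A = 1 − 0.6300 = 0.3700
  B ∨ A = a + b − a·b on (0.2500, 0.6300) = 0.7225
  ¬A ∨ (B ∨ A) = a + b − a·b on (0.3700, 0.7225) = 0.8252
  ((C ∨ F) ∨ B) ∧ (¬A ∨ (B ∨ A)) = a·b on (0.9066, 0.8252) = 0.7481
  → value = 0.7481
Under Gödel:
  C ∨ F = max(a, b) on (0.85, 0.17) = 0.85
  (C ∨ F) ∨ B = max(a, b) on (0.85, 0.25) = 0.85
  ¬A = 1 − 0.63 = 0.37
  B ∨ A = max(a, b) on (0.25, 0.63) = 0.63
  ¬A ∨ (B ∨ A) = max(a, b) on (0.37, 0.63) = 0.63
  ((C ∨ F) ∨ B) ∧ (¬A ∨ (B ∨ A)) = min(a, b) on (0.85, 0.63) = 0.63
  → value = 0.6300
|0.7481 − 0.6300| = 0.118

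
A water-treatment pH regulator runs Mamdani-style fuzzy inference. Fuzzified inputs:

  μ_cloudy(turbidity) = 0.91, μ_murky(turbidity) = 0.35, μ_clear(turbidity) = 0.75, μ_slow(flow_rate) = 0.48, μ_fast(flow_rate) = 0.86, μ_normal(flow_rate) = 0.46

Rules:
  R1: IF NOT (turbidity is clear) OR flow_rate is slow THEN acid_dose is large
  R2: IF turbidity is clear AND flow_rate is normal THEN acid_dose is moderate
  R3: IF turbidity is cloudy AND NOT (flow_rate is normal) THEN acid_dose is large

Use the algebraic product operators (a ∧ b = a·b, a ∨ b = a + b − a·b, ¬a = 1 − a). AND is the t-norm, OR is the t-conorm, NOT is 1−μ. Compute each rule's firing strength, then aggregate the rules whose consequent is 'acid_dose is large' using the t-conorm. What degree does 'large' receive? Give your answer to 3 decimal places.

R1: ¬clear=1−0.75=0.25, slow=0.48; OR[a + b − a·b] → w = 0.6100
R2: clear=0.75, normal=0.46; AND[a·b] → w = 0.3450
R3: cloudy=0.91, ¬normal=1−0.46=0.54; AND[a·b] → w = 0.4914
Rules with consequent 'large': {R1, R3} → strengths 0.6100, 0.4914
Aggregate via t-conorm [a + b − a·b]: 0.8016

0.802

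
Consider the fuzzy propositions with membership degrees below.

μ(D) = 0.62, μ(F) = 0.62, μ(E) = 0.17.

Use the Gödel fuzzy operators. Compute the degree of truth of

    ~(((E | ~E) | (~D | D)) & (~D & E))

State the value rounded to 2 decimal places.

~E = 1 − 0.17 = 0.83
E | ~E = max(a, b) on (0.17, 0.83) = 0.83
~D = 1 − 0.62 = 0.38
~D | D = max(a, b) on (0.38, 0.62) = 0.62
(E | ~E) | (~D | D) = max(a, b) on (0.83, 0.62) = 0.83
~D = 1 − 0.62 = 0.38
~D & E = min(a, b) on (0.38, 0.17) = 0.17
((E | ~E) | (~D | D)) & (~D & E) = min(a, b) on (0.83, 0.17) = 0.17
~(((E | ~E) | (~D | D)) & (~D & E)) = 1 − 0.17 = 0.83

0.83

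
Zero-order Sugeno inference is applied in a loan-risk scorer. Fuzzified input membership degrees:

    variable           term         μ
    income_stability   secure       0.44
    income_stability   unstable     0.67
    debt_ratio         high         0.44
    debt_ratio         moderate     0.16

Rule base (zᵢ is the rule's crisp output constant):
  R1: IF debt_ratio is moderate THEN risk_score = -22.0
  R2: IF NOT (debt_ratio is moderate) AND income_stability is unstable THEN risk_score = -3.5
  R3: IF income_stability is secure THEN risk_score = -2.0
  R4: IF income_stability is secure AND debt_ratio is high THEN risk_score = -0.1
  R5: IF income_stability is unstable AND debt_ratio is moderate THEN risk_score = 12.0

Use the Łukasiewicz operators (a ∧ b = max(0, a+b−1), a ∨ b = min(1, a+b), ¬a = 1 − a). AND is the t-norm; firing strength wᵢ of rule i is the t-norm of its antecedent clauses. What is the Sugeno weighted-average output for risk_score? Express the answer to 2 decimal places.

-5.57

R1 (z=-22.0): moderate=0.16 → w = 0.16
R2 (z=-3.5): ¬moderate=1−0.16=0.84, unstable=0.67; AND[max(0, a+b−1)] → w = 0.51
R3 (z=-2.0): secure=0.44 → w = 0.44
R4 (z=-0.1): secure=0.44, high=0.44; AND[max(0, a+b−1)] → w = 0.00
R5 (z=12.0): unstable=0.67, moderate=0.16; AND[max(0, a+b−1)] → w = 0.00
Weighted average = (0.16·-22.0 + 0.51·-3.5 + 0.44·-2.0 + 0.00·-0.1 + 0.00·12.0) / (0.16 + 0.51 + 0.44 + 0.00 + 0.00)
  = -6.1850 / 1.1100 = -5.57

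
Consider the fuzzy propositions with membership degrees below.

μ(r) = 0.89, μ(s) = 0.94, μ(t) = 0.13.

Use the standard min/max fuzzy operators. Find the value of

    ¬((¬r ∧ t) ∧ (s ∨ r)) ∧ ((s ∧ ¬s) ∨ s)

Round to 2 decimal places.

¬r = 1 − 0.89 = 0.11
¬r ∧ t = min(a, b) on (0.11, 0.13) = 0.11
s ∨ r = max(a, b) on (0.94, 0.89) = 0.94
(¬r ∧ t) ∧ (s ∨ r) = min(a, b) on (0.11, 0.94) = 0.11
¬((¬r ∧ t) ∧ (s ∨ r)) = 1 − 0.11 = 0.89
¬s = 1 − 0.94 = 0.06
s ∧ ¬s = min(a, b) on (0.94, 0.06) = 0.06
(s ∧ ¬s) ∨ s = max(a, b) on (0.06, 0.94) = 0.94
¬((¬r ∧ t) ∧ (s ∨ r)) ∧ ((s ∧ ¬s) ∨ s) = min(a, b) on (0.89, 0.94) = 0.89

0.89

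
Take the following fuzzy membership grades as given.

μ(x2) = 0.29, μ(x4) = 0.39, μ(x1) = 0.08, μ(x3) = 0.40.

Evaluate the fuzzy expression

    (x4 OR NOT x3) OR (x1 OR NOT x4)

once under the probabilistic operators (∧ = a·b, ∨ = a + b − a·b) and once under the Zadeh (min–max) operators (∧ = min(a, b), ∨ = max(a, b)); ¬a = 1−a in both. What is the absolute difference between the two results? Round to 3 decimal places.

0.302

Under probabilistic:
  NOT x3 = 1 − 0.4000 = 0.6000
  x4 OR NOT x3 = a + b − a·b on (0.3900, 0.6000) = 0.7560
  NOT x4 = 1 − 0.3900 = 0.6100
  x1 OR NOT x4 = a + b − a·b on (0.0800, 0.6100) = 0.6412
  (x4 OR NOT x3) OR (x1 OR NOT x4) = a + b − a·b on (0.7560, 0.6412) = 0.9125
  → value = 0.9125
Under Zadeh (min–max):
  NOT x3 = 1 − 0.40 = 0.60
  x4 OR NOT x3 = max(a, b) on (0.39, 0.60) = 0.60
  NOT x4 = 1 − 0.39 = 0.61
  x1 OR NOT x4 = max(a, b) on (0.08, 0.61) = 0.61
  (x4 OR NOT x3) OR (x1 OR NOT x4) = max(a, b) on (0.60, 0.61) = 0.61
  → value = 0.6100
|0.9125 − 0.6100| = 0.302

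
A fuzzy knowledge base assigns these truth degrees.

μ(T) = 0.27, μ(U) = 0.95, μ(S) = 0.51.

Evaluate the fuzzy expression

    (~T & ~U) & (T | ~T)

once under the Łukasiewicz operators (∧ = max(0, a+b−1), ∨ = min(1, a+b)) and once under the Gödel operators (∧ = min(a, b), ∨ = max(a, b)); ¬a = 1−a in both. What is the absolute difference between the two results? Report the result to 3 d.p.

0.050

Under Łukasiewicz:
  ~T = 1 − 0.27 = 0.73
  ~U = 1 − 0.95 = 0.05
  ~T & ~U = max(0, a+b−1) on (0.73, 0.05) = 0.00
  ~T = 1 − 0.27 = 0.73
  T | ~T = min(1, a+b) on (0.27, 0.73) = 1.00
  (~T & ~U) & (T | ~T) = max(0, a+b−1) on (0.00, 1.00) = 0.00
  → value = 0.0000
Under Gödel:
  ~T = 1 − 0.27 = 0.73
  ~U = 1 − 0.95 = 0.05
  ~T & ~U = min(a, b) on (0.73, 0.05) = 0.05
  ~T = 1 − 0.27 = 0.73
  T | ~T = max(a, b) on (0.27, 0.73) = 0.73
  (~T & ~U) & (T | ~T) = min(a, b) on (0.05, 0.73) = 0.05
  → value = 0.0500
|0.0000 − 0.0500| = 0.050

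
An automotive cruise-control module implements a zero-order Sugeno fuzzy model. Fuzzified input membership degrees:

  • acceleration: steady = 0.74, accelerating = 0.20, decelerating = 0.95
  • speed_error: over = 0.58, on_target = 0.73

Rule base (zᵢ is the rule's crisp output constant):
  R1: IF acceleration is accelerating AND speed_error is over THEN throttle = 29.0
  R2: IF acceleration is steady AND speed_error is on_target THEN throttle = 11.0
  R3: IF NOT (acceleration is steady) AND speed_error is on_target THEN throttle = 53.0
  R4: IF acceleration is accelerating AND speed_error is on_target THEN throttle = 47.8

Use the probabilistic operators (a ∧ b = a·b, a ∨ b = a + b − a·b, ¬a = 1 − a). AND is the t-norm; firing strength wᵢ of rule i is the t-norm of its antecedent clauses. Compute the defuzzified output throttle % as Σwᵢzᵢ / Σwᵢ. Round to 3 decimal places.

R1 (z=29.0): accelerating=0.20, over=0.58; AND[a·b] → w = 0.1160
R2 (z=11.0): steady=0.74, on_target=0.73; AND[a·b] → w = 0.5402
R3 (z=53.0): ¬steady=1−0.74=0.26, on_target=0.73; AND[a·b] → w = 0.1898
R4 (z=47.8): accelerating=0.20, on_target=0.73; AND[a·b] → w = 0.1460
Weighted average = (0.1160·29.0 + 0.5402·11.0 + 0.1898·53.0 + 0.1460·47.8) / (0.1160 + 0.5402 + 0.1898 + 0.1460)
  = 26.3444 / 0.9920 = 26.557

26.557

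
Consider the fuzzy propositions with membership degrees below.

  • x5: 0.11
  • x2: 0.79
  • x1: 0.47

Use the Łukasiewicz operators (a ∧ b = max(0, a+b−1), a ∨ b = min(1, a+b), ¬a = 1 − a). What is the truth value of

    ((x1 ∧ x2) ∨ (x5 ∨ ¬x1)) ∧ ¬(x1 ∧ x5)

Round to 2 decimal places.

x1 ∧ x2 = max(0, a+b−1) on (0.47, 0.79) = 0.26
¬x1 = 1 − 0.47 = 0.53
x5 ∨ ¬x1 = min(1, a+b) on (0.11, 0.53) = 0.64
(x1 ∧ x2) ∨ (x5 ∨ ¬x1) = min(1, a+b) on (0.26, 0.64) = 0.90
x1 ∧ x5 = max(0, a+b−1) on (0.47, 0.11) = 0.00
¬(x1 ∧ x5) = 1 − 0.00 = 1.00
((x1 ∧ x2) ∨ (x5 ∨ ¬x1)) ∧ ¬(x1 ∧ x5) = max(0, a+b−1) on (0.90, 1.00) = 0.90

0.90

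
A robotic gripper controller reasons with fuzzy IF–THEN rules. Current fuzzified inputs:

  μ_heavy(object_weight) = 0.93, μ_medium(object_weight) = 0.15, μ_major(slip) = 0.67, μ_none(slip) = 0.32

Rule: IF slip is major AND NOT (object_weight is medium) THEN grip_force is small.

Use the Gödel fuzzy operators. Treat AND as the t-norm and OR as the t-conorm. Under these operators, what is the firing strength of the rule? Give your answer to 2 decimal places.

firing strength: major=0.67, ¬medium=1−0.15=0.85; AND[min(a, b)] → w = 0.67

0.67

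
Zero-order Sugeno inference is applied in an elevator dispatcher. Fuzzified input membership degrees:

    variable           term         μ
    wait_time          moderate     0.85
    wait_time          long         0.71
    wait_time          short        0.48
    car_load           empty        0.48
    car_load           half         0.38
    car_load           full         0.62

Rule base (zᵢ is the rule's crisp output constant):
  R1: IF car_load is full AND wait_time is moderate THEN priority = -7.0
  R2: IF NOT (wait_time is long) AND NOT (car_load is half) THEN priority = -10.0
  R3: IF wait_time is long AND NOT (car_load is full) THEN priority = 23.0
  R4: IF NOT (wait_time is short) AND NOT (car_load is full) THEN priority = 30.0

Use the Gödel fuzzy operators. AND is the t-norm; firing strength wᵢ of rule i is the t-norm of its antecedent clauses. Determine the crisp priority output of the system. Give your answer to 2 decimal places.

R1 (z=-7.0): full=0.62, moderate=0.85; AND[min(a, b)] → w = 0.62
R2 (z=-10.0): ¬long=1−0.71=0.29, ¬half=1−0.38=0.62; AND[min(a, b)] → w = 0.29
R3 (z=23.0): long=0.71, ¬full=1−0.62=0.38; AND[min(a, b)] → w = 0.38
R4 (z=30.0): ¬short=1−0.48=0.52, ¬full=1−0.62=0.38; AND[min(a, b)] → w = 0.38
Weighted average = (0.62·-7.0 + 0.29·-10.0 + 0.38·23.0 + 0.38·30.0) / (0.62 + 0.29 + 0.38 + 0.38)
  = 12.9000 / 1.6700 = 7.72

7.72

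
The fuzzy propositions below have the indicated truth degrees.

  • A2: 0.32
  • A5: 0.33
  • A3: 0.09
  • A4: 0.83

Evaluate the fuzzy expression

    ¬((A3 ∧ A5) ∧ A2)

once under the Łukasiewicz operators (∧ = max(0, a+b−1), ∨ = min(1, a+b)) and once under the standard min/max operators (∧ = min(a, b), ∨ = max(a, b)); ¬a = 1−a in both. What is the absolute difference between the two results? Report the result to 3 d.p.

Under Łukasiewicz:
  A3 ∧ A5 = max(0, a+b−1) on (0.09, 0.33) = 0.00
  (A3 ∧ A5) ∧ A2 = max(0, a+b−1) on (0.00, 0.32) = 0.00
  ¬((A3 ∧ A5) ∧ A2) = 1 − 0.00 = 1.00
  → value = 1.0000
Under standard min/max:
  A3 ∧ A5 = min(a, b) on (0.09, 0.33) = 0.09
  (A3 ∧ A5) ∧ A2 = min(a, b) on (0.09, 0.32) = 0.09
  ¬((A3 ∧ A5) ∧ A2) = 1 − 0.09 = 0.91
  → value = 0.9100
|1.0000 − 0.9100| = 0.090

0.090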